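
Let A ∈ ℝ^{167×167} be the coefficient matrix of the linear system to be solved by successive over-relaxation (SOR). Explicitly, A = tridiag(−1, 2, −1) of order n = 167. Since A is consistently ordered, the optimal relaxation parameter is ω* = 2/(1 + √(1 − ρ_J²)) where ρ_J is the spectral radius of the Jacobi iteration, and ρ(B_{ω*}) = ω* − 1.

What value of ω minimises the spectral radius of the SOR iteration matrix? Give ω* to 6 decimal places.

ω* = 1.963289

With n=167, ρ(Jacobi) = cos(π/168) = 0.999825.
root = sin(π/168) = 0.0186989  (since 1−cos² = sin²).
ω* = 2/(1+0.0186989) = 1.963289
[ρ_SOR] ω* − 1 = 0.963289.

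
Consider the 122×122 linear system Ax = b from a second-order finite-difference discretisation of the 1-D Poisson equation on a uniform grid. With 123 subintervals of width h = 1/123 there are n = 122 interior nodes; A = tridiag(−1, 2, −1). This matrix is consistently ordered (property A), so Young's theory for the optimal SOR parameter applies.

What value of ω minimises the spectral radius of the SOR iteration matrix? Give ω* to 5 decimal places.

ρ_J = max_k |cos(kπ/123)| = cos(π/123) = 0.99967
√(1 − cos²(π/123)) = sin(π/123) ≈ 0.025539.
So ω* = 2/1.025539 = 1.95019 (Young).
and ρ(B_{ω*}) = 1.95019 − 1 = 0.95019.

ω* = 1.95019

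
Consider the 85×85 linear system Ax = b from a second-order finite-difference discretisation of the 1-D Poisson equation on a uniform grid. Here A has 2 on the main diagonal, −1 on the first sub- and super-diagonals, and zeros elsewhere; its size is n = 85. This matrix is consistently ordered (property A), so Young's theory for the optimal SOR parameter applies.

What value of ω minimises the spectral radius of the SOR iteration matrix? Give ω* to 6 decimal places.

spectrum of D⁻¹(L+U) = {cos(kπ/86) : 1≤k≤85}; ρ_J = cos(π/86) = 0.999333.
1 − cos²(π/86) = sin²(π/86) ⇒ √(1−ρ_J²) = sin(π/86) = 0.0365220.
ω* = 2/(1 + 0.0365220) = 2/1.0365220 = 1.929530.
and ρ(B_{ω*}) = 1.929530 − 1 = 0.929530.

ω* = 1.929530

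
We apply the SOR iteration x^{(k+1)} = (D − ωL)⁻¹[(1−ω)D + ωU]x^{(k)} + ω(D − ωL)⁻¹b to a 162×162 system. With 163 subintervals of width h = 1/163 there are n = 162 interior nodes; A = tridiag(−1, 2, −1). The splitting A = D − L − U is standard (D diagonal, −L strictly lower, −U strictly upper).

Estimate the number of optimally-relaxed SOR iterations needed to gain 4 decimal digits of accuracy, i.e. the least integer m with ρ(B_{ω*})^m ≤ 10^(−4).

½·tridiag(1,0,1) at n=162: λ_k = cos(kπ/163); max |λ| at k=1 ⇒ ρ_J = cos(π/163) ≈ 0.9998143.
root = sin(π/163) = 0.0192724  (since 1−cos² = sin²).
So ω* = 2/1.0192724 = 1.9621840 (Young).
ρ_SOR = ω* − 1 ≈ 0.9621840.
m ≥ 4·ln10 / (−ln 0.9621840) = 238.922; smallest integer m = 239.

m = 239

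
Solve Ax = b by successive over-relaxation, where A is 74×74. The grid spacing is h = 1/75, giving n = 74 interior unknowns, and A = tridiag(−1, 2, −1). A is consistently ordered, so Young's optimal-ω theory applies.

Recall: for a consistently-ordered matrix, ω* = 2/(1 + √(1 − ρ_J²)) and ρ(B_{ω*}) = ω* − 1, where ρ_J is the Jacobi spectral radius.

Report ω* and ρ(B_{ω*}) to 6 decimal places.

½·tridiag(1,0,1) at n=74: λ_k = cos(kπ/75); max |λ| at k=1 ⇒ ρ_J = cos(π/75) ≈ 0.999123.
√(1 − cos²(π/75)) = sin(π/75) ≈ 0.0418757.
[ω*] 2 ÷ (1 + 0.0418757) = 2 ÷ 1.0418757 = 1.919615.
At ω = 1.919615 every |λ(B_ω)| = ω−1, so ρ_SOR = 0.919615.

ω* = 1.919615, ρ_SOR = 0.919615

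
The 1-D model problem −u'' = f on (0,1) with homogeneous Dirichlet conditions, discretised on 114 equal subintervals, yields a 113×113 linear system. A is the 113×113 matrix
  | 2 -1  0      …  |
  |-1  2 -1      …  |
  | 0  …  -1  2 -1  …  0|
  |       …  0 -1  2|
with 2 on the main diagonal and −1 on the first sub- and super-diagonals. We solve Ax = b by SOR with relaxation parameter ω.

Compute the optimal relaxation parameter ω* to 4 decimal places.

ρ_J = max_k |cos(kπ/114)| = cos(π/114) = 0.9996
√(1−ρ_J²) = |sin(π/114)| = 0.02755
ω* = 2 / (1 + 0.02755) = 2 / 1.02755 ≈ 1.9464.
and ρ(B_{ω*}) = 1.9464 − 1 = 0.9464.

ω* = 1.9464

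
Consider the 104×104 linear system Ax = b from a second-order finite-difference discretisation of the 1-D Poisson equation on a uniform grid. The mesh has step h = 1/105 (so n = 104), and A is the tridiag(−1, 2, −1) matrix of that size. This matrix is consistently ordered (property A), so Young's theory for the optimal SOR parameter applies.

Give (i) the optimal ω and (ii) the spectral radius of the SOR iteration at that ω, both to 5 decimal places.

ω* = 1.94191, ρ_SOR = 0.94191

½·tridiag(1,0,1) at n=104: λ_k = cos(kπ/105); max |λ| at k=1 ⇒ ρ_J = cos(π/105) ≈ 0.99955.
1 − cos²(π/105) = sin²(π/105) ⇒ √(1−ρ_J²) = sin(π/105) = 0.029915.
Then 2/(1+√(1−ρ_J²)) = 2/(1+0.029915); ω* = 2/1.029915 = 1.94191.
ρ(B_{ω*}) = ω*−1 = 0.94191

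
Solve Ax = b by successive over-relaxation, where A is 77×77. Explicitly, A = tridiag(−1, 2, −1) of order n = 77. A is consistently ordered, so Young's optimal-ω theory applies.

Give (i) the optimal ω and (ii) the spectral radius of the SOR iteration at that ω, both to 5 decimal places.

ω* = 1.92259, ρ_SOR = 0.92259

spectrum of D⁻¹(L+U) = {cos(kπ/78) : 1≤k≤77}; ρ_J = cos(π/78) = 0.99919.
√(1 − cos²(π/78)) = sin(π/78) ≈ 0.040266.
ω* = 2/(1+0.040266) = 1.92259
ρ_SOR = ω* − 1 ≈ 0.92259.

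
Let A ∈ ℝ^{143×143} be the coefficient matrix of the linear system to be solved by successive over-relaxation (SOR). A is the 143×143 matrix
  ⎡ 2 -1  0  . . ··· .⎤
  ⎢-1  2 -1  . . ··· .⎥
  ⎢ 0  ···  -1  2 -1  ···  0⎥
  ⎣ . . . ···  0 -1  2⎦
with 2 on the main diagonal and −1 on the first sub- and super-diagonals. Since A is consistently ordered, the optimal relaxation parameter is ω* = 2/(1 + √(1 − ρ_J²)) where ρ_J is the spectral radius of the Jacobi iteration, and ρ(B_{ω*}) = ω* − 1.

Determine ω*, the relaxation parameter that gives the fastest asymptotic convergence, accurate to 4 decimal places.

[ρ_J] n=143: ρ(B_J) = cos(π/(n+1)) = cos(π/144) = 0.9998.
1 − cos²(π/144) = sin²(π/144) ⇒ √(1−ρ_J²) = sin(π/144) = 0.02181.
ω* = 2 / (1 + 0.02181) = 2 / 1.02181 ≈ 1.9573.
At ω = 1.9573 every |λ(B_ω)| = ω−1, so ρ_SOR = 0.9573.

ω* = 1.9573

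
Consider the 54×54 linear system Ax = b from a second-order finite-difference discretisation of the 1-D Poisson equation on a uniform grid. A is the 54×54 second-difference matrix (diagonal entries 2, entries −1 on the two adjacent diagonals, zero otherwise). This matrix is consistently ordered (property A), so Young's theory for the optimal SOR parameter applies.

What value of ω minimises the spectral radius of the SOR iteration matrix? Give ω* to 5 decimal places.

ω* = 1.89199

[ρ_J] n=54: ρ(B_J) = cos(π/(n+1)) = cos(π/55) = 0.99837.
1 − cos²(π/55) = sin²(π/55) ⇒ √(1−ρ_J²) = sin(π/55) = 0.057089.
[ω*] 2 ÷ (1 + 0.057089) = 2 ÷ 1.057089 = 1.89199.
[ρ_SOR] ω* − 1 = 0.89199.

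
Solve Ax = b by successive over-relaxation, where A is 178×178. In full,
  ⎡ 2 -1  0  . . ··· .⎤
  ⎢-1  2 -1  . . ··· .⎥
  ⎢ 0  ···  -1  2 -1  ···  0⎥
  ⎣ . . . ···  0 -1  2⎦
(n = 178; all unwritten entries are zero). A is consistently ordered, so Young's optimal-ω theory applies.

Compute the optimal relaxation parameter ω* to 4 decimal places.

ω* = 1.9655

[ρ_J] n=178: ρ(B_J) = cos(π/(n+1)) = cos(π/179) = 0.9998.
√(1 − cos²(π/179)) = sin(π/179) ≈ 0.01755.
ω* = 2 / (1 + 0.01755) = 2 / 1.01755 ≈ 1.9655.
ρ_SOR = ω* − 1 = 1.9655 − 1 = 0.9655.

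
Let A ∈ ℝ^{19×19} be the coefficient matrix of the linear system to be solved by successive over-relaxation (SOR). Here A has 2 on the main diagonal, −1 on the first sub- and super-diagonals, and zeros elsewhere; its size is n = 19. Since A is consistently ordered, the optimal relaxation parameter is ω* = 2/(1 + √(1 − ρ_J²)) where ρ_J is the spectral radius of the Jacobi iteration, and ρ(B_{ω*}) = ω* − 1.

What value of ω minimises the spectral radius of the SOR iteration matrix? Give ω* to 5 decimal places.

ρ_J = max_k |cos(kπ/20)| = cos(π/20) = 0.98769
1 − cos²(π/20) = sin²(π/20) ⇒ √(1−ρ_J²) = sin(π/20) = 0.156434.
ω* = 2/(1+0.156434) = 1.72945
ρ_SOR = ω* − 1 = 1.72945 − 1 = 0.72945.

ω* = 1.72945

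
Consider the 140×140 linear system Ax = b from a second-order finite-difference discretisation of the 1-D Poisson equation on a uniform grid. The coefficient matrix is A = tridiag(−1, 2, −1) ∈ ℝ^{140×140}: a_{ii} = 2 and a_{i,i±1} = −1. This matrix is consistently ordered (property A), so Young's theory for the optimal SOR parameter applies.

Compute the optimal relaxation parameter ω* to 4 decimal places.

With n=140, ρ(Jacobi) = cos(π/141) = 0.9998.
√(1 − cos²(π/141)) = sin(π/141) ≈ 0.02228.
So ω* = 2/1.02228 = 1.9564 (Young).
ρ_SOR = ω* − 1 ≈ 0.9564.

ω* = 1.9564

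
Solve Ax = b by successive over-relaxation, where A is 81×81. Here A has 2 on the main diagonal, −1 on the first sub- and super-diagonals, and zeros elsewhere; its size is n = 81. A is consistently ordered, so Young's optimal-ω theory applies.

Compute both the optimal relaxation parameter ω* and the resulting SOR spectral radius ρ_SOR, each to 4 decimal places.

spectrum of D⁻¹(L+U) = {cos(kπ/82) : 1≤k≤81}; ρ_J = cos(π/82) = 0.9993.
√(1−ρ_J²) = |sin(π/82)| = 0.03830
ω* = 2/(1+0.03830) = 1.9262
ρ_SOR = ω* − 1 = 1.9262 − 1 = 0.9262.

ω* = 1.9262, ρ_SOR = 0.9262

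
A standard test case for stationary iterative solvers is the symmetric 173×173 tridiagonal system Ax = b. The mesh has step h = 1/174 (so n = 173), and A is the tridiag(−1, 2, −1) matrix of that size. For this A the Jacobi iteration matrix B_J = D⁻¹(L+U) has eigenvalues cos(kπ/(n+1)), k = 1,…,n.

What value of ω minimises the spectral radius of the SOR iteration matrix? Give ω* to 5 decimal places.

ω* = 1.96453

ρ_J = max_k |cos(kπ/174)| = cos(π/174) = 0.99984
√(1 − cos²(π/174)) = sin(π/174) ≈ 0.018054.
ω* = 2 / (1 + 0.018054) = 2 / 1.018054 ≈ 1.96453.
ρ(B_{ω*}) = ω*−1 = 0.96453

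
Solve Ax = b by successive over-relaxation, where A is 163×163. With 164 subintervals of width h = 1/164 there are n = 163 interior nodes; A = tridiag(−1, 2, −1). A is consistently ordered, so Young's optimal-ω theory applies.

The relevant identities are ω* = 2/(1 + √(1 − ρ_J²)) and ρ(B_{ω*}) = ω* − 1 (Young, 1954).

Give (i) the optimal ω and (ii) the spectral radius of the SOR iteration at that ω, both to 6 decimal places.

n=163: λ(B_J) = 1 − λ(A)/2 = cos(kπ/164); k=1 gives ρ_J = 0.999817.
√(1−ρ_J²) = |sin(π/164)| = 0.0191549
Young: ω* = 2/(1+√(1−ρ_J²)) = 2/(1+0.0191549) = 2/1.0191549 = 1.962410.
Hence ρ(B_{ω*}) = 1.962410 − 1 = 0.962410.

ω* = 1.962410, ρ_SOR = 0.962410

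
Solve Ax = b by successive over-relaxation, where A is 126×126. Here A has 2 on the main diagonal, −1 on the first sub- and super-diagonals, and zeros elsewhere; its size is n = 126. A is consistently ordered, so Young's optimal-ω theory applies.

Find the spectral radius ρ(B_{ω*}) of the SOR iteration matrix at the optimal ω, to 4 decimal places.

spectrum of D⁻¹(L+U) = {cos(kπ/127) : 1≤k≤126}; ρ_J = cos(π/127) = 0.9997.
1 − cos²(π/127) = sin²(π/127) ⇒ √(1−ρ_J²) = sin(π/127) = 0.02473.
ω* = 2/(1 + 0.02473) = 2/1.02473 = 1.9517.
At ω = 1.9517 every |λ(B_ω)| = ω−1, so ρ_SOR = 0.9517.

ρ_SOR = 0.9517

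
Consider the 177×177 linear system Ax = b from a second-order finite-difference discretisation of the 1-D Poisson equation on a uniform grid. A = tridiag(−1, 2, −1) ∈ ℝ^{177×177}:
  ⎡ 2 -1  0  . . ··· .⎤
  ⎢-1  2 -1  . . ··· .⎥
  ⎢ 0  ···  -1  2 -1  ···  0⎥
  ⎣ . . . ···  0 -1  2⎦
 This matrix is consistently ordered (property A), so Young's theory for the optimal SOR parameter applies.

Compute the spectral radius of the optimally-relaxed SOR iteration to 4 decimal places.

ρ_SOR = 0.9653

½·tridiag(1,0,1) at n=177: λ_k = cos(kπ/178); max |λ| at k=1 ⇒ ρ_J = cos(π/178) ≈ 0.9998.
root = sin(π/178) = 0.01765  (since 1−cos² = sin²).
ω* = 2/(1 + 0.01765) = 2/1.01765 = 1.9653.
ρ(B_{ω*}) = ω*−1 = 0.9653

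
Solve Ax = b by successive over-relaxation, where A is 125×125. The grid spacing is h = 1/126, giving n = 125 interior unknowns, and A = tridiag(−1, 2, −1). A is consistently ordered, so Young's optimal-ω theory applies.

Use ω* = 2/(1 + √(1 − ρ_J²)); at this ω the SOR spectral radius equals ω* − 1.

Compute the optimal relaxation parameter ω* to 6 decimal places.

n=125: λ(B_J) = 1 − λ(A)/2 = cos(kπ/126); k=1 gives ρ_J = 0.999689.
√(1−ρ_J²) simplifies to sin(π/126) = 0.0249307.
ω* = 2/(1 + 0.0249307) = 2/1.0249307 = 1.951351.
ρ_SOR = ω* − 1 = 1.951351 − 1 = 0.951351.

ω* = 1.951351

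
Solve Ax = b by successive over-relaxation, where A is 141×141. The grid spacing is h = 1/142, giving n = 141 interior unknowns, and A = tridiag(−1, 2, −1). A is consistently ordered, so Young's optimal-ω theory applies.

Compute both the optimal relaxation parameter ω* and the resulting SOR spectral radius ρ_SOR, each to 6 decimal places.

ω* = 1.956713, ρ_SOR = 0.956713

ρ_J = max_k |cos(kπ/142)| = cos(π/142) = 0.999755
√(1−ρ_J²) simplifies to sin(π/142) = 0.0221221.
So ω* = 2/1.0221221 = 1.956713 (Young).
Hence ρ(B_{ω*}) = 1.956713 − 1 = 0.956713.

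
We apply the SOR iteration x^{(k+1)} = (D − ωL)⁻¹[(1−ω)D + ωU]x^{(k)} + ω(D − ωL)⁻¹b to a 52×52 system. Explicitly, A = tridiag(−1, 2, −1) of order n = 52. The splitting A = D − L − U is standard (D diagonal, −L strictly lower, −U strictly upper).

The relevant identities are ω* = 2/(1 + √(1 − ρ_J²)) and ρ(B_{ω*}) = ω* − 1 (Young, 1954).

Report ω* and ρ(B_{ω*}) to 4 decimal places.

ω* = 1.8881, ρ_SOR = 0.8881

n=52: λ(B_J) = 1 − λ(A)/2 = cos(kπ/53); k=1 gives ρ_J = 0.9982.
√(1−ρ_J²) simplifies to sin(π/53) = 0.05924.
Then 2/(1+√(1−ρ_J²)) = 2/(1+0.05924); ω* = 2/1.05924 = 1.8881.
ρ(B_{ω*}) = ω*−1 = 0.8881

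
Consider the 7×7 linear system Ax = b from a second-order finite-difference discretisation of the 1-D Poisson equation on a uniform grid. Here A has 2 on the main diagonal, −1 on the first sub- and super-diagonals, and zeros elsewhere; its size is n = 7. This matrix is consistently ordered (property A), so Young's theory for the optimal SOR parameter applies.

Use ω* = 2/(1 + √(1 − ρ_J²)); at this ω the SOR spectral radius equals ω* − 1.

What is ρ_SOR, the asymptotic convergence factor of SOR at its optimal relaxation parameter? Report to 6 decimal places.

ρ_SOR = 0.446463

ρ_J = max_k |cos(kπ/8)| = cos(π/8) = 0.923880
√(1−ρ_J²) simplifies to sin(π/8) = 0.3826834.
Young: ω* = 2/(1+√(1−ρ_J²)) = 2/(1+0.3826834) = 2/1.3826834 = 1.446463.
and ρ(B_{ω*}) = 1.446463 − 1 = 0.446463.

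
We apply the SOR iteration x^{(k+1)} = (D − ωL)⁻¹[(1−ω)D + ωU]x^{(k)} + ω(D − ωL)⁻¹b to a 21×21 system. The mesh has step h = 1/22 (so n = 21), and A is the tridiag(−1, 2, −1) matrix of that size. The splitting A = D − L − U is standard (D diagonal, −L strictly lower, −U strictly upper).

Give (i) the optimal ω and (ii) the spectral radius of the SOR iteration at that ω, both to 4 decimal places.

ω* = 1.7508, ρ_SOR = 0.7508

[ρ_J] n=21: ρ(B_J) = cos(π/(n+1)) = cos(π/22) = 0.9898.
root = sin(π/22) = 0.14231  (since 1−cos² = sin²).
Young: ω* = 2/(1+√(1−ρ_J²)) = 2/(1+0.14231) = 2/1.14231 = 1.7508.
[ρ_SOR] ω* − 1 = 0.7508.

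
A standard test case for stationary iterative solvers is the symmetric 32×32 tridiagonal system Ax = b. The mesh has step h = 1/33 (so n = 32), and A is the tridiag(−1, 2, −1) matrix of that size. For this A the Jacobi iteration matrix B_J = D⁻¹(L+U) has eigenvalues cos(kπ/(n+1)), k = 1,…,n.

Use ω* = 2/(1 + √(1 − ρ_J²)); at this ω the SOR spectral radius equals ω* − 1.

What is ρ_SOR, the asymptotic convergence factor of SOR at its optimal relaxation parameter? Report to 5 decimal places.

With n=32, ρ(Jacobi) = cos(π/33) = 0.99547.
1 − cos²(π/33) = sin²(π/33) ⇒ √(1−ρ_J²) = sin(π/33) = 0.095056.
ω* = 2/(1 + 0.095056) = 2/1.095056 = 1.82639.
ρ_SOR = ω* − 1 = 1.82639 − 1 = 0.82639.

ρ_SOR = 0.82639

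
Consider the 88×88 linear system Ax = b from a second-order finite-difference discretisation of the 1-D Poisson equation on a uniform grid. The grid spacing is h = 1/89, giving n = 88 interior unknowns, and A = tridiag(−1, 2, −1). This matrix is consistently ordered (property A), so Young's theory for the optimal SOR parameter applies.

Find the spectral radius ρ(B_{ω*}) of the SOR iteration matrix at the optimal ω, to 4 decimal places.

ρ_SOR = 0.9318

spectrum of D⁻¹(L+U) = {cos(kπ/89) : 1≤k≤88}; ρ_J = cos(π/89) = 0.9994.
1 − cos²(π/89) = sin²(π/89) ⇒ √(1−ρ_J²) = sin(π/89) = 0.03529.
ω* = 2/(1 + 0.03529) = 2/1.03529 = 1.9318.
ρ_SOR = ω* − 1 = 1.9318 − 1 = 0.9318.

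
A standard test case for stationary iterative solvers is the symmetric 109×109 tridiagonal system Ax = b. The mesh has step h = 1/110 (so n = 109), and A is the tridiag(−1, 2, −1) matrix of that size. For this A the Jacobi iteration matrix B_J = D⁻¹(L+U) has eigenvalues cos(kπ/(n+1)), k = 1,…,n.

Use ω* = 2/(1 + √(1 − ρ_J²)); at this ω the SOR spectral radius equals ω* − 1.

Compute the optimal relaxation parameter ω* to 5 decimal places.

ω* = 1.94447

spectrum of D⁻¹(L+U) = {cos(kπ/110) : 1≤k≤109}; ρ_J = cos(π/110) = 0.99959.
√(1 − cos²(π/110)) = sin(π/110) ≈ 0.028556.
Young: ω* = 2/(1+√(1−ρ_J²)) = 2/(1+0.028556) = 2/1.028556 = 1.94447.
Hence ρ(B_{ω*}) = 1.94447 − 1 = 0.94447.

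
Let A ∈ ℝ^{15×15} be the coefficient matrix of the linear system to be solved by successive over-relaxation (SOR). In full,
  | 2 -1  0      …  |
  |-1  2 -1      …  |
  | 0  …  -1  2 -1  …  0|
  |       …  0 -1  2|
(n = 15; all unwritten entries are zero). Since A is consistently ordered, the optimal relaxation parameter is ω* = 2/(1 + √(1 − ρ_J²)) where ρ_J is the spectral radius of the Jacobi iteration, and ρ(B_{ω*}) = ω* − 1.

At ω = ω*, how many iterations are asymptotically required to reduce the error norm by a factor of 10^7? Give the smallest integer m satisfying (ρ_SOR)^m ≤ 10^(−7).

m = 41

ρ_J = max_k |cos(kπ/16)| = cos(π/16) = 0.9807853
√(1−ρ_J²) = |sin(π/16)| = 0.1950903
So ω* = 2/1.1950903 = 1.6735137 (Young).
Hence ρ(B_{ω*}) = 1.6735137 − 1 = 0.6735137.
Need (0.6735137)^m ≤ 10^(−7): m ≥ 7·ln10/|ln 0.6735137| = 16.1181/0.395247 = 40.780 ⇒ m = 41.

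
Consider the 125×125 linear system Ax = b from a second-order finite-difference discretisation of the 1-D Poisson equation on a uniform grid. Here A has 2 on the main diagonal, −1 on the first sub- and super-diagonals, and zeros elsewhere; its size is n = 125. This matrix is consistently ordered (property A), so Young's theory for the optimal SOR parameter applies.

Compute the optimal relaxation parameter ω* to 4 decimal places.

spectrum of D⁻¹(L+U) = {cos(kπ/126) : 1≤k≤125}; ρ_J = cos(π/126) = 0.9997.
√(1 − cos²(π/126)) = sin(π/126) ≈ 0.02493.
ω* = 2/(1+0.02493) = 1.9514
ρ_SOR = ω* − 1 ≈ 0.9514.

ω* = 1.9514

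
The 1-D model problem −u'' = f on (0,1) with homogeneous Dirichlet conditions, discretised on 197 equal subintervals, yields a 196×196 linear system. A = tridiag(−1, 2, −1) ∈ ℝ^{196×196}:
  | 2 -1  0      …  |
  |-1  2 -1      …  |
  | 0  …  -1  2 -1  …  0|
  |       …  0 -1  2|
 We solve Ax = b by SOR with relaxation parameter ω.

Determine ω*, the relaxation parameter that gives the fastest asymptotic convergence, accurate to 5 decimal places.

½·tridiag(1,0,1) at n=196: λ_k = cos(kπ/197); max |λ| at k=1 ⇒ ρ_J = cos(π/197) ≈ 0.99987.
√(1 − cos²(π/197)) = sin(π/197) ≈ 0.015946.
ω* = 2 / (1 + 0.015946) = 2 / 1.015946 ≈ 1.96861.
ρ_SOR = ω* − 1 ≈ 0.96861.

ω* = 1.96861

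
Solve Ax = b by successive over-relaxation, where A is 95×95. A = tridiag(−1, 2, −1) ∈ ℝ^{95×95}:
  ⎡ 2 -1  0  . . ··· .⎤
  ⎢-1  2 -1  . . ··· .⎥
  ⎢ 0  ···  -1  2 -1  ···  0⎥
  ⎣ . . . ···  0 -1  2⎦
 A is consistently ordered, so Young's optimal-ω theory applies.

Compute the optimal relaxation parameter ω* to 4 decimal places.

n=95: λ(B_J) = 1 − λ(A)/2 = cos(kπ/96); k=1 gives ρ_J = 0.9995.
√(1−ρ_J²) = |sin(π/96)| = 0.03272
ω* = 2 / (1 + 0.03272) = 2 / 1.03272 ≈ 1.9366.
ρ(B_{ω*}) = ω*−1 = 0.9366

ω* = 1.9366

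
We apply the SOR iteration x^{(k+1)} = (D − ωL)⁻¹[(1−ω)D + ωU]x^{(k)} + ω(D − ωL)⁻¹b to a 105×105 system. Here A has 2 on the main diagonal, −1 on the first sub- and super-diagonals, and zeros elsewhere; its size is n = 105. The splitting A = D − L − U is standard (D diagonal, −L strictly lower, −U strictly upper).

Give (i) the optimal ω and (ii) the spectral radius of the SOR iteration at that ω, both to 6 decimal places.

With n=105, ρ(Jacobi) = cos(π/106) = 0.999561.
√(1 − cos²(π/106)) = sin(π/106) ≈ 0.0296333.
[ω*] 2 ÷ (1 + 0.0296333) = 2 ÷ 1.0296333 = 1.942439.
[ρ_SOR] ω* − 1 = 0.942439.

ω* = 1.942439, ρ_SOR = 0.942439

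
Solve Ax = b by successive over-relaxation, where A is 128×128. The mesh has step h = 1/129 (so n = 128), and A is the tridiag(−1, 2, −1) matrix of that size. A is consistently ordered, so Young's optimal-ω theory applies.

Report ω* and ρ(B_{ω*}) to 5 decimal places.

spectrum of D⁻¹(L+U) = {cos(kπ/129) : 1≤k≤128}; ρ_J = cos(π/129) = 0.99970.
root = sin(π/129) = 0.024351  (since 1−cos² = sin²).
[ω*] 2 ÷ (1 + 0.024351) = 2 ÷ 1.024351 = 1.95246.
Hence ρ(B_{ω*}) = 1.95246 − 1 = 0.95246.

ω* = 1.95246, ρ_SOR = 0.95246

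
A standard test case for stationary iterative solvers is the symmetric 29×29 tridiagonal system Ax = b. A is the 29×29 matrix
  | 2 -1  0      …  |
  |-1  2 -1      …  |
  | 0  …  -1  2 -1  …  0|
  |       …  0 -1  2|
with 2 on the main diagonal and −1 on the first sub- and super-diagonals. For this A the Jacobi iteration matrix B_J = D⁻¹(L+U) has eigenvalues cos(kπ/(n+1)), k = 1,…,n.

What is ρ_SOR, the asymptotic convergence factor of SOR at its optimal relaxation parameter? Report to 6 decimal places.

ρ_SOR = 0.810727

ρ_J = max_k |cos(kπ/30)| = cos(π/30) = 0.994522
√(1−ρ_J²) = |sin(π/30)| = 0.1045285
ω* = 2/(1+0.1045285) = 1.810727
Hence ρ(B_{ω*}) = 1.810727 − 1 = 0.810727.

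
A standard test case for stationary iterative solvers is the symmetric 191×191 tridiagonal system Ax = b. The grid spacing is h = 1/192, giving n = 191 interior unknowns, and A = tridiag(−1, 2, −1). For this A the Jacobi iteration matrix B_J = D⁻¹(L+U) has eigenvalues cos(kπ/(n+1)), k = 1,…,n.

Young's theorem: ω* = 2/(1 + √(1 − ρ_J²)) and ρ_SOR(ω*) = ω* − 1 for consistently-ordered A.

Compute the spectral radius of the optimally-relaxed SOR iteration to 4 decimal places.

ρ_SOR = 0.9678

ρ_J = max_k |cos(kπ/192)| = cos(π/192) = 0.9999
√(1−ρ_J²) simplifies to sin(π/192) = 0.01636.
So ω* = 2/1.01636 = 1.9678 (Young).
ρ_SOR = ω* − 1 = 1.9678 − 1 = 0.9678.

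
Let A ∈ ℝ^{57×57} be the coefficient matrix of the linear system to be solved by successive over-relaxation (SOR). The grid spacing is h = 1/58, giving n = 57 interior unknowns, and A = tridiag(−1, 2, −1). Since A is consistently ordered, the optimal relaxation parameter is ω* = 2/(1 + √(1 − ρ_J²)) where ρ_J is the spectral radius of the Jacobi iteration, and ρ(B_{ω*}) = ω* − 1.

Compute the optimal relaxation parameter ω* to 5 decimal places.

ω* = 1.89728

½·tridiag(1,0,1) at n=57: λ_k = cos(kπ/58); max |λ| at k=1 ⇒ ρ_J = cos(π/58) ≈ 0.99853.
√(1 − cos²(π/58)) = sin(π/58) ≈ 0.054139.
Then 2/(1+√(1−ρ_J²)) = 2/(1+0.054139); ω* = 2/1.054139 = 1.89728.
Hence ρ(B_{ω*}) = 1.89728 − 1 = 0.89728.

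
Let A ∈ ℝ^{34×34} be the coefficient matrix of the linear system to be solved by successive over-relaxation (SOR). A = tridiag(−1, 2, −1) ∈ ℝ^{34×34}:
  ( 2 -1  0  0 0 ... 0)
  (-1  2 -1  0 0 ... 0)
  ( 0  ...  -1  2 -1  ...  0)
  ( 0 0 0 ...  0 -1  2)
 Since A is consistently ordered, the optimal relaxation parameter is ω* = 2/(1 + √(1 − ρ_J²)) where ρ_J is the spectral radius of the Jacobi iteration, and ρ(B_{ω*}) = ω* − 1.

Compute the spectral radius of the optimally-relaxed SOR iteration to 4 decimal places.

ρ_J = max_k |cos(kπ/35)| = cos(π/35) = 0.9960
root = sin(π/35) = 0.08964  (since 1−cos² = sin²).
Young: ω* = 2/(1+√(1−ρ_J²)) = 2/(1+0.08964) = 2/1.08964 = 1.8355.
ρ_SOR = ω* − 1 = 1.8355 − 1 = 0.8355.

ρ_SOR = 0.8355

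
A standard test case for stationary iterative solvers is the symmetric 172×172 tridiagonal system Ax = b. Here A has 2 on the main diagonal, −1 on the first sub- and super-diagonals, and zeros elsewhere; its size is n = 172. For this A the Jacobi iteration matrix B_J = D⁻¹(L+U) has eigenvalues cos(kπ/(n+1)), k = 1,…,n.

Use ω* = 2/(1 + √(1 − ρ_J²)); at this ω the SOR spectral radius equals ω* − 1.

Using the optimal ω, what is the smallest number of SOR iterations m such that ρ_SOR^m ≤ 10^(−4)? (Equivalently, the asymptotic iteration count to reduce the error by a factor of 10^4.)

m = 254

spectrum of D⁻¹(L+U) = {cos(kπ/173) : 1≤k≤172}; ρ_J = cos(π/173) = 0.9998351.
root = sin(π/173) = 0.0181585  (since 1−cos² = sin²).
So ω* = 2/1.0181585 = 1.9643307 (Young).
[ρ_SOR] ω* − 1 = 0.9643307.
ρ_SOR^m ≤ 10^(−4) ⇔ m ≥ 4·ln10/(−ln 0.9643307) = 9.21034/0.036321 = 253.582; m = ⌈253.582⌉ = 254.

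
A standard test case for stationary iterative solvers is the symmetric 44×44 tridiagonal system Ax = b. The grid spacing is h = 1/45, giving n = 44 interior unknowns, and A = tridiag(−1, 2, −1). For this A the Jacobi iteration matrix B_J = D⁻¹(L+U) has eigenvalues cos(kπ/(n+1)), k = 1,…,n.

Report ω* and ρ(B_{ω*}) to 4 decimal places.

ω* = 1.8696, ρ_SOR = 0.8696

ρ_J = max_k |cos(kπ/45)| = cos(π/45) = 0.9976
1 − cos²(π/45) = sin²(π/45) ⇒ √(1−ρ_J²) = sin(π/45) = 0.06976.
So ω* = 2/1.06976 = 1.8696 (Young).
and ρ(B_{ω*}) = 1.8696 − 1 = 0.8696.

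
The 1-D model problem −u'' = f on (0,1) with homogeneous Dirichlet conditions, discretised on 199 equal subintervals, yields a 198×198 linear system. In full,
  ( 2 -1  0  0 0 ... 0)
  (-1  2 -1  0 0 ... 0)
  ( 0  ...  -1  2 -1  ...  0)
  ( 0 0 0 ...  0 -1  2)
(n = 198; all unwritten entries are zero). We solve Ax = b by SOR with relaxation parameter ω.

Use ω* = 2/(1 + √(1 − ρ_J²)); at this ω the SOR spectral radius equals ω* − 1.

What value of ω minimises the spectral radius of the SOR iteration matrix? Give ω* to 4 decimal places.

[ρ_J] n=198: ρ(B_J) = cos(π/(n+1)) = cos(π/199) = 0.9999.
√(1 − cos²(π/199)) = sin(π/199) ≈ 0.01579.
So ω* = 2/1.01579 = 1.9689 (Young).
Hence ρ(B_{ω*}) = 1.9689 − 1 = 0.9689.

ω* = 1.9689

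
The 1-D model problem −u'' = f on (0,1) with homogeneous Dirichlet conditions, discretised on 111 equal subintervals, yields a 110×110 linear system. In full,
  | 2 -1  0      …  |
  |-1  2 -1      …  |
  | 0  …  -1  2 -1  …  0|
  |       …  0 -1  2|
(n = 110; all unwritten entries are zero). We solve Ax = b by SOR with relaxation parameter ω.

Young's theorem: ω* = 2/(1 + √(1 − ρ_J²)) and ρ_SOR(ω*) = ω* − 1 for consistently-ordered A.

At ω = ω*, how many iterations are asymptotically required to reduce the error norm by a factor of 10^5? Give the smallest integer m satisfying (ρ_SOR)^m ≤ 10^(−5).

B_J for the 110×110 system has eigenvalues cos(kπ/111); ρ_J = cos(π/111) = 0.9995995.
root = sin(π/111) = 0.0282989  (since 1−cos² = sin²).
ω* = 2/(1+0.0282989) = 1.9449598
ρ(B_{ω*}) = ω*−1 = 0.9449598
m ≥ 5·ln10 / (−ln 0.9449598) = 203.362; smallest integer m = 204.

m = 204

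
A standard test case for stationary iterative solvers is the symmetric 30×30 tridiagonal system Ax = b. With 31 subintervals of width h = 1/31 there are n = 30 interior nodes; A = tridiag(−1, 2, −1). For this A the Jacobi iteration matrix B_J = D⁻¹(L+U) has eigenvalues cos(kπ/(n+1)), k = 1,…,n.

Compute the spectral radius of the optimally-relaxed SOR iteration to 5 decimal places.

spectrum of D⁻¹(L+U) = {cos(kπ/31) : 1≤k≤30}; ρ_J = cos(π/31) = 0.99487.
√(1−ρ_J²) simplifies to sin(π/31) = 0.101168.
Young: ω* = 2/(1+√(1−ρ_J²)) = 2/(1+0.101168) = 2/1.101168 = 1.81625.
ρ_SOR = ω* − 1 ≈ 0.81625.

ρ_SOR = 0.81625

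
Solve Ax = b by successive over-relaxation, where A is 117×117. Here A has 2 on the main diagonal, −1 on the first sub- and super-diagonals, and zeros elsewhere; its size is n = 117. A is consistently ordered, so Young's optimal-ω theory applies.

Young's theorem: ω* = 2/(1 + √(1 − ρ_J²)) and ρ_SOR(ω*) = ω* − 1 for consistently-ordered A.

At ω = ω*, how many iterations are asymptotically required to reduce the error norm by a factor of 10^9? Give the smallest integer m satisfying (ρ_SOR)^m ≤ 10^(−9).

[ρ_J] n=117: ρ(B_J) = cos(π/(n+1)) = cos(π/118) = 0.9996456.
root = sin(π/118) = 0.0266205  (since 1−cos² = sin²).
ω* = 2/(1+0.0266205) = 1.9481396
and ρ(B_{ω*}) = 1.9481396 − 1 = 0.9481396.
For 9 digits: m = 9·ln10 / (−ln 0.9481396) = 20.7233/0.0532535 = 389.144; round up → m = 390.

m = 390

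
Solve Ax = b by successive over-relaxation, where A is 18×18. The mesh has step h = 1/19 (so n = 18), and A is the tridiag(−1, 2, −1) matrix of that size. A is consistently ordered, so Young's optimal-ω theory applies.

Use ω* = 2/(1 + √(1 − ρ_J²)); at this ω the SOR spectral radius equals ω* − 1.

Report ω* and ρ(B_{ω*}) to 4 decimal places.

[ρ_J] n=18: ρ(B_J) = cos(π/(n+1)) = cos(π/19) = 0.9864.
root = sin(π/19) = 0.16459  (since 1−cos² = sin²).
Then 2/(1+√(1−ρ_J²)) = 2/(1+0.16459); ω* = 2/1.16459 = 1.7173.
and ρ(B_{ω*}) = 1.7173 − 1 = 0.7173.

ω* = 1.7173, ρ_SOR = 0.7173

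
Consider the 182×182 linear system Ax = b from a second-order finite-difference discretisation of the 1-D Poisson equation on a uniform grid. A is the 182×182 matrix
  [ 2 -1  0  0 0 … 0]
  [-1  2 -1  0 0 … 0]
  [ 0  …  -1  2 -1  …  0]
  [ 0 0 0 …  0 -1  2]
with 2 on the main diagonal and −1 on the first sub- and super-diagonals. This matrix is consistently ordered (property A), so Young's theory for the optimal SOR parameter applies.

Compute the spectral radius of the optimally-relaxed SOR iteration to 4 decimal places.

ρ_SOR = 0.9662

[ρ_J] n=182: ρ(B_J) = cos(π/(n+1)) = cos(π/183) = 0.9999.
√(1−ρ_J²) simplifies to sin(π/183) = 0.01717.
ω* = 2 / (1 + 0.01717) = 2 / 1.01717 ≈ 1.9662.
and ρ(B_{ω*}) = 1.9662 − 1 = 0.9662.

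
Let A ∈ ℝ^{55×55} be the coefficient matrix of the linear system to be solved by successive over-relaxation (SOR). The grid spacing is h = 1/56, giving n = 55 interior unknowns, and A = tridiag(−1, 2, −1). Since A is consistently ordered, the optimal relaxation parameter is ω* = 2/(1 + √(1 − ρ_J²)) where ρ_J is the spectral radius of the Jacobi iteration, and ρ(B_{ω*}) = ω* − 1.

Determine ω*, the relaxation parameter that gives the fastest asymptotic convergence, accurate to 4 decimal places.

n=55: λ(B_J) = 1 − λ(A)/2 = cos(kπ/56); k=1 gives ρ_J = 0.9984.
root = sin(π/56) = 0.05607  (since 1−cos² = sin²).
ω* = 2/(1+0.05607) = 1.8938
and ρ(B_{ω*}) = 1.8938 − 1 = 0.8938.

ω* = 1.8938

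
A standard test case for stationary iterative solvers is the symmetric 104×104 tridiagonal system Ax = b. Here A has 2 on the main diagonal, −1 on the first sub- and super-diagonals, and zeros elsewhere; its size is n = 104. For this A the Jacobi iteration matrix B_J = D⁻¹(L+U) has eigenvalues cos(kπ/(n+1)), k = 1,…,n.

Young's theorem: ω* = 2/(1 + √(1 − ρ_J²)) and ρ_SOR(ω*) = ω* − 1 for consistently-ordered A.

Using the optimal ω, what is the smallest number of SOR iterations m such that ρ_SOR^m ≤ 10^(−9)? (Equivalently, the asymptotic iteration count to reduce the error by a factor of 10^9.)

m = 347

B_J for the 104×104 system has eigenvalues cos(kπ/105); ρ_J = cos(π/105) = 0.9995524.
root = sin(π/105) = 0.0299155  (since 1−cos² = sin²).
ω* = 2/(1 + 0.0299155) = 2/1.0299155 = 1.9419069.
ρ_SOR = ω* − 1 = 1.9419069 − 1 = 0.9419069.
(0.9419069)^m ≤ 10^{−9}  ⇒  m·ln(0.9419069) ≤ −9·ln10  ⇒  m ≥ 346.261  ⇒  m = 347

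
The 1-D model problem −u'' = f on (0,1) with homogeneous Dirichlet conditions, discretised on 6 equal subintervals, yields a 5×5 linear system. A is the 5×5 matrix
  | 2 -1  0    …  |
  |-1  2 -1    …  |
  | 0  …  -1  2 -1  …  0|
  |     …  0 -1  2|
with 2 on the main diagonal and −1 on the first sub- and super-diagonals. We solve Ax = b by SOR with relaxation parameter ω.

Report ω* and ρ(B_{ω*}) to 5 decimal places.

[ρ_J] n=5: ρ(B_J) = cos(π/(n+1)) = cos(π/6) = 0.86603.
√(1−ρ_J²) simplifies to sin(π/6) = 0.500000.
Young: ω* = 2/(1+√(1−ρ_J²)) = 2/(1+0.500000) = 2/1.500000 = 1.33333.
At ω = 1.33333 every |λ(B_ω)| = ω−1, so ρ_SOR = 0.33333.

ω* = 1.33333, ρ_SOR = 0.33333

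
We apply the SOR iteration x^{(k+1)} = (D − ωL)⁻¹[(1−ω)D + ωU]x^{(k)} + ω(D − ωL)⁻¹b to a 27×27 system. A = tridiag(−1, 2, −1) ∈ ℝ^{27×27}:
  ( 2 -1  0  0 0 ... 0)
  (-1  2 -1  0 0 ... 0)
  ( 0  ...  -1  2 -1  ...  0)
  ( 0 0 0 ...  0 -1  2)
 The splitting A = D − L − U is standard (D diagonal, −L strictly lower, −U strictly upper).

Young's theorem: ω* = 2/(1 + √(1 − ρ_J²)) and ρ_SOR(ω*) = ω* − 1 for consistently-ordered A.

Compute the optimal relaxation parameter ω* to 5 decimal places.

ω* = 1.79862

½·tridiag(1,0,1) at n=27: λ_k = cos(kπ/28); max |λ| at k=1 ⇒ ρ_J = cos(π/28) ≈ 0.99371.
√(1−ρ_J²) = |sin(π/28)| = 0.111964
Young: ω* = 2/(1+√(1−ρ_J²)) = 2/(1+0.111964) = 2/1.111964 = 1.79862.
At ω = 1.79862 every |λ(B_ω)| = ω−1, so ρ_SOR = 0.79862.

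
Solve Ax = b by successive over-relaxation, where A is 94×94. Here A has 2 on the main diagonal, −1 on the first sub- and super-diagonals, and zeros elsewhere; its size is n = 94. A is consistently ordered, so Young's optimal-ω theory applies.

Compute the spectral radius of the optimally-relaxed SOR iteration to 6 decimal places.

With n=94, ρ(Jacobi) = cos(π/95) = 0.999453.
root = sin(π/95) = 0.0330634  (since 1−cos² = sin²).
ω* = 2/(1 + 0.0330634) = 2/1.0330634 = 1.935990.
[ρ_SOR] ω* − 1 = 0.935990.

ρ_SOR = 0.935990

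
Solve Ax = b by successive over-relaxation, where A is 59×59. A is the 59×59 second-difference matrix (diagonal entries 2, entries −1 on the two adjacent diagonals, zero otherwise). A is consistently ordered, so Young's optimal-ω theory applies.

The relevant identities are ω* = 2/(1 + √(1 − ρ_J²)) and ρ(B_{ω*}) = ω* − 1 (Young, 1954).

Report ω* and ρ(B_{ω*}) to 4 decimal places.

ω* = 1.9005, ρ_SOR = 0.9005

spectrum of D⁻¹(L+U) = {cos(kπ/60) : 1≤k≤59}; ρ_J = cos(π/60) = 0.9986.
1 − cos²(π/60) = sin²(π/60) ⇒ √(1−ρ_J²) = sin(π/60) = 0.05234.
So ω* = 2/1.05234 = 1.9005 (Young).
ρ(B_{ω*}) = ω*−1 = 0.9005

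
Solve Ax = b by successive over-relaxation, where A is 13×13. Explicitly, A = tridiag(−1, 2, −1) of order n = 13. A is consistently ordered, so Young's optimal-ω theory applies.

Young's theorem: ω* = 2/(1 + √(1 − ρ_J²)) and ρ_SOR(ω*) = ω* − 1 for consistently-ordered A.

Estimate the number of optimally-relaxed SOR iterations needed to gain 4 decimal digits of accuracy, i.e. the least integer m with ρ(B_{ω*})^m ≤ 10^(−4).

spectrum of D⁻¹(L+U) = {cos(kπ/14) : 1≤k≤13}; ρ_J = cos(π/14) = 0.9749279.
√(1 − cos²(π/14)) = sin(π/14) ≈ 0.2225209.
ω* = 2/(1 + 0.2225209) = 2/1.2225209 = 1.6359639.
At ω = 1.6359639 every |λ(B_ω)| = ω−1, so ρ_SOR = 0.6359639.
ρ_SOR^m ≤ 10^(−4) ⇔ m ≥ 4·ln10/(−ln 0.6359639) = 9.21034/0.452613 = 20.349; m = ⌈20.349⌉ = 21.

m = 21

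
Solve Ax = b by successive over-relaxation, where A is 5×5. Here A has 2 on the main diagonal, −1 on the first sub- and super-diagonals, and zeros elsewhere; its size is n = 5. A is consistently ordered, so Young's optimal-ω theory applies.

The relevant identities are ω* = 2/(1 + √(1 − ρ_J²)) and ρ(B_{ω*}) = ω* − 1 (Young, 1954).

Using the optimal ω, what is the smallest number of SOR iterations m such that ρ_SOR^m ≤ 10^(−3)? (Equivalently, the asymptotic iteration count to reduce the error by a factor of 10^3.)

With n=5, ρ(Jacobi) = cos(π/6) = 0.8660254.
√(1 − cos²(π/6)) = sin(π/6) ≈ 0.5000000.
So ω* = 2/1.5000000 = 1.3333333 (Young).
At ω = 1.3333333 every |λ(B_ω)| = ω−1, so ρ_SOR = 0.3333333.
For 3 digits: m = 3·ln10 / (−ln 0.3333333) = 6.90776/1.09861 = 6.288; round up → m = 7.

m = 7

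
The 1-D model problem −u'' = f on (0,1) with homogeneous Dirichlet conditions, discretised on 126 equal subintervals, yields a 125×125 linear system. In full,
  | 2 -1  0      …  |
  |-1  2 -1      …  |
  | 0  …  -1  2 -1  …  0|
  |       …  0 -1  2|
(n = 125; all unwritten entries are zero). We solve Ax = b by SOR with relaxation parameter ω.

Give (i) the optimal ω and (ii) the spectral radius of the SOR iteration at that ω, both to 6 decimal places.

With n=125, ρ(Jacobi) = cos(π/126) = 0.999689.
√(1−ρ_J²) = |sin(π/126)| = 0.0249307
So ω* = 2/1.0249307 = 1.951351 (Young).
and ρ(B_{ω*}) = 1.951351 − 1 = 0.951351.

ω* = 1.951351, ρ_SOR = 0.951351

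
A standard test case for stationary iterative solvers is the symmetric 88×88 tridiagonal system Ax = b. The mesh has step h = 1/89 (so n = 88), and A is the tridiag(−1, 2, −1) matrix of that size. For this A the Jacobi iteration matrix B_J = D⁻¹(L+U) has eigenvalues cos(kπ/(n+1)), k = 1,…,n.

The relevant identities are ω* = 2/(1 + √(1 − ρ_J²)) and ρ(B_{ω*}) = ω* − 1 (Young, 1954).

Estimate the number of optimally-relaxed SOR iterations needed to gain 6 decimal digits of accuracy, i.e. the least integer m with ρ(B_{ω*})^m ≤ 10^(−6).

m = 196

ρ_J = max_k |cos(kπ/89)| = cos(π/89) = 0.9993771
√(1−ρ_J²) = |sin(π/89)| = 0.0352915
ω* = 2/(1+0.0352915) = 1.9318231
ρ_SOR = ω* − 1 ≈ 0.9318231.
(0.9318231)^m ≤ 10^{−6}  ⇒  m·ln(0.9318231) ≤ −6·ln10  ⇒  m ≥ 195.653  ⇒  m = 196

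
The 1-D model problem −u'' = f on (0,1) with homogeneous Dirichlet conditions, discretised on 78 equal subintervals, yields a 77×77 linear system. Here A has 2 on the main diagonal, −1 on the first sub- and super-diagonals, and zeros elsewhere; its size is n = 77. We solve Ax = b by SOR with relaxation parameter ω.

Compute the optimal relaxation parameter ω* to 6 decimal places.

ω* = 1.922585

With n=77, ρ(Jacobi) = cos(π/78) = 0.999189.
√(1−ρ_J²) simplifies to sin(π/78) = 0.0402659.
ω* = 2/(1+0.0402659) = 1.922585
Hence ρ(B_{ω*}) = 1.922585 − 1 = 0.922585.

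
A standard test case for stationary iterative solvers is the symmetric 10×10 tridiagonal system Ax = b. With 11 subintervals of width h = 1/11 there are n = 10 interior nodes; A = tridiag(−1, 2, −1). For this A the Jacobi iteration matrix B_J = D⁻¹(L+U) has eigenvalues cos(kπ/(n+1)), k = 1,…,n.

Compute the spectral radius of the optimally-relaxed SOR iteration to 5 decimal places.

½·tridiag(1,0,1) at n=10: λ_k = cos(kπ/11); max |λ| at k=1 ⇒ ρ_J = cos(π/11) ≈ 0.95949.
1 − cos²(π/11) = sin²(π/11) ⇒ √(1−ρ_J²) = sin(π/11) = 0.281733.
[ω*] 2 ÷ (1 + 0.281733) = 2 ÷ 1.281733 = 1.56039.
ρ_SOR = ω* − 1 ≈ 0.56039.

ρ_SOR = 0.56039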